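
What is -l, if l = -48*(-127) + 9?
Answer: -6105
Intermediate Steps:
l = 6105 (l = 6096 + 9 = 6105)
-l = -1*6105 = -6105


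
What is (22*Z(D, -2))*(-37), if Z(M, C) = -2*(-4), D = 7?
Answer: -6512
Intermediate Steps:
Z(M, C) = 8
(22*Z(D, -2))*(-37) = (22*8)*(-37) = 176*(-37) = -6512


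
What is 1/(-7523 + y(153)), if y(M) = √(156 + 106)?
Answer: -7523/56595267 - √262/56595267 ≈ -0.00013321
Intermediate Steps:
y(M) = √262
1/(-7523 + y(153)) = 1/(-7523 + √262)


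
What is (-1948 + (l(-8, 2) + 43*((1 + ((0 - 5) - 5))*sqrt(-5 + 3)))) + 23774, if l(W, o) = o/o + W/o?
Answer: 21823 - 387*I*sqrt(2) ≈ 21823.0 - 547.3*I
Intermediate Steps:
l(W, o) = 1 + W/o
(-1948 + (l(-8, 2) + 43*((1 + ((0 - 5) - 5))*sqrt(-5 + 3)))) + 23774 = (-1948 + ((-8 + 2)/2 + 43*((1 + ((0 - 5) - 5))*sqrt(-5 + 3)))) + 23774 = (-1948 + ((1/2)*(-6) + 43*((1 + (-5 - 5))*sqrt(-2)))) + 23774 = (-1948 + (-3 + 43*((1 - 10)*(I*sqrt(2))))) + 23774 = (-1948 + (-3 + 43*(-9*I*sqrt(2)))) + 23774 = (-1948 + (-3 - 387*I*sqrt(2))) + 23774 = (-1951 - 387*I*sqrt(2)) + 23774 = 21823 - 387*I*sqrt(2)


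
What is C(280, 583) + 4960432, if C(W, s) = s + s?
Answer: 4961598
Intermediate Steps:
C(W, s) = 2*s
C(280, 583) + 4960432 = 2*583 + 4960432 = 1166 + 4960432 = 4961598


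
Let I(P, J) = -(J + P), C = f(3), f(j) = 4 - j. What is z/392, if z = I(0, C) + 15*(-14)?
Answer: -211/392 ≈ -0.53827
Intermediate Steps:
C = 1 (C = 4 - 1*3 = 4 - 3 = 1)
I(P, J) = -J - P
z = -211 (z = (-1*1 - 1*0) + 15*(-14) = (-1 + 0) - 210 = -1 - 210 = -211)
z/392 = -211/392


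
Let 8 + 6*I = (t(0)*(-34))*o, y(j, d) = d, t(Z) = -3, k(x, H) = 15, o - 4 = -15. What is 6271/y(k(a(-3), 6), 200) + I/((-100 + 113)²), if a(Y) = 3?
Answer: 3066397/101400 ≈ 30.241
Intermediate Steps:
o = -11 (o = 4 - 15 = -11)
I = -565/3 (I = -4/3 + (-3*(-34)*(-11))/6 = -4/3 + (102*(-11))/6 = -4/3 + (⅙)*(-1122) = -4/3 - 187 = -565/3 ≈ -188.33)
6271/y(k(a(-3), 6), 200) + I/((-100 + 113)²) = 6271/200 - 565/(3*(-100 + 113)²) = 6271*(1/200) - 565/(3*(13²)) = 6271/200 - 565/3/169 = 6271/200 - 565/3*1/169 = 6271/200 - 565/507 = 3066397/101400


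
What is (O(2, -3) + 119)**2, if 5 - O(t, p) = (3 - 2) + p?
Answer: 15876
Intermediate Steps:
O(t, p) = 4 - p (O(t, p) = 5 - ((3 - 2) + p) = 5 - (1 + p) = 5 + (-1 - p) = 4 - p)
(O(2, -3) + 119)**2 = ((4 - 1*(-3)) + 119)**2 = ((4 + 3) + 119)**2 = (7 + 119)**2 = 126**2 = 15876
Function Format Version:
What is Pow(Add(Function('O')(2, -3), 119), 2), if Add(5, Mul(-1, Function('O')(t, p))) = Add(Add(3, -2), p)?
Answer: 15876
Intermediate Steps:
Function('O')(t, p) = Add(4, Mul(-1, p)) (Function('O')(t, p) = Add(5, Mul(-1, Add(Add(3, -2), p))) = Add(5, Mul(-1, Add(1, p))) = Add(5, Add(-1, Mul(-1, p))) = Add(4, Mul(-1, p)))
Pow(Add(Function('O')(2, -3), 119), 2) = Pow(Add(Add(4, Mul(-1, -3)), 119), 2) = Pow(Add(Add(4, 3), 119), 2) = Pow(Add(7, 119), 2) = Pow(126, 2) = 15876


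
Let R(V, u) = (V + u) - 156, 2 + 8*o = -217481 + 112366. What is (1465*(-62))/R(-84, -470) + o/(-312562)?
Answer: 22719468475/177535216 ≈ 127.97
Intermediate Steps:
o = -105117/8 (o = -¼ + (-217481 + 112366)/8 = -¼ + (⅛)*(-105115) = -¼ - 105115/8 = -105117/8 ≈ -13140.)
R(V, u) = -156 + V + u
(1465*(-62))/R(-84, -470) + o/(-312562) = (1465*(-62))/(-156 - 84 - 470) - 105117/8/(-312562) = -90830/(-710) - 105117/8*(-1/312562) = -90830*(-1/710) + 105117/2500496 = 9083/71 + 105117/2500496 = 22719468475/177535216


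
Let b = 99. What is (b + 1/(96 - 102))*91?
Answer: 53963/6 ≈ 8993.8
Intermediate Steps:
(b + 1/(96 - 102))*91 = (99 + 1/(96 - 102))*91 = (99 + 1/(-6))*91 = (99 - 1/6)*91 = (593/6)*91 = 53963/6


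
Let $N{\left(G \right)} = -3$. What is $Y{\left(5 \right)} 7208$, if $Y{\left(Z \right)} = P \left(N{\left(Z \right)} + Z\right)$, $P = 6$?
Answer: $86496$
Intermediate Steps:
$Y{\left(Z \right)} = -18 + 6 Z$ ($Y{\left(Z \right)} = 6 \left(-3 + Z\right) = -18 + 6 Z$)
$Y{\left(5 \right)} 7208 = \left(-18 + 6 \cdot 5\right) 7208 = \left(-18 + 30\right) 7208 = 12 \cdot 7208 = 86496$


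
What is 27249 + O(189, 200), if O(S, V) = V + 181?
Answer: 27630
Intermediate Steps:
O(S, V) = 181 + V
27249 + O(189, 200) = 27249 + (181 + 200) = 27249 + 381 = 27630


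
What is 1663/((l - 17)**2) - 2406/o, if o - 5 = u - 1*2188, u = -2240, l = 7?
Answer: 7596049/442300 ≈ 17.174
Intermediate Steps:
o = -4423 (o = 5 + (-2240 - 1*2188) = 5 + (-2240 - 2188) = 5 - 4428 = -4423)
1663/((l - 17)**2) - 2406/o = 1663/((7 - 17)**2) - 2406/(-4423) = 1663/((-10)**2) - 2406*(-1/4423) = 1663/100 + 2406/4423 = 7596049/442300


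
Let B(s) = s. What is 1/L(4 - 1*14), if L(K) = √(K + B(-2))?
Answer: -I*√3/6 ≈ -0.28868*I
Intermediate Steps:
L(K) = √(-2 + K) (L(K) = √(K - 2) = √(-2 + K))
1/L(4 - 1*14) = 1/(√(-2 + (4 - 1*14))) = 1/(√(-2 + (4 - 14))) = 1/(√(-2 - 10)) = 1/(√(-12)) = 1/(2*I*√3) = -I*√3/6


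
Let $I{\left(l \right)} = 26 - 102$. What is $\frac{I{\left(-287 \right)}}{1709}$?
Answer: $- \frac{76}{1709} \approx -0.04447$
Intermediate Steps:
$I{\left(l \right)} = -76$ ($I{\left(l \right)} = 26 - 102 = -76$)
$\frac{I{\left(-287 \right)}}{1709} = - \frac{76}{1709}$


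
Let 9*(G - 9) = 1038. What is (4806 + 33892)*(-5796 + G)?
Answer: -658446470/3 ≈ -2.1948e+8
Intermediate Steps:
G = 373/3 (G = 9 + (1/9)*1038 = 9 + 346/3 = 373/3 ≈ 124.33)
(4806 + 33892)*(-5796 + G) = (4806 + 33892)*(-5796 + 373/3) = 38698*(-17015/3) = -658446470/3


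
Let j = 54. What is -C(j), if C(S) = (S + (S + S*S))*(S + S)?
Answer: -326592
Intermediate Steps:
C(S) = 2*S*(S² + 2*S) (C(S) = (S + (S + S²))*(2*S) = (S² + 2*S)*(2*S) = 2*S*(S² + 2*S))
-C(j) = -2*54²*(2 + 54) = -2*2916*56 = -1*326592 = -326592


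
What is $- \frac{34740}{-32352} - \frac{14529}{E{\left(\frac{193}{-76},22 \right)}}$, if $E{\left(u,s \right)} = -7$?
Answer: $\frac{39190449}{18872} \approx 2076.6$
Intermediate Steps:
$- \frac{34740}{-32352} - \frac{14529}{E{\left(\frac{193}{-76},22 \right)}} = - \frac{34740}{-32352} - \frac{14529}{-7} = \left(-34740\right) \left(- \frac{1}{32352}\right) - - \frac{14529}{7} = \frac{2895}{2696} + \frac{14529}{7} = \frac{39190449}{18872}$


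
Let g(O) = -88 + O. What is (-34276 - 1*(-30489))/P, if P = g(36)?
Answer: 3787/52 ≈ 72.827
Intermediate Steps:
P = -52 (P = -88 + 36 = -52)
(-34276 - 1*(-30489))/P = (-34276 - 1*(-30489))/(-52) = (-34276 + 30489)*(-1/52) = -3787*(-1/52) = 3787/52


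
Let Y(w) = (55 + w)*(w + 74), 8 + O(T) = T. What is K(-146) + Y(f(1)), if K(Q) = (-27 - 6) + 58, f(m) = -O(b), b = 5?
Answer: 4491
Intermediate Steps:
O(T) = -8 + T
f(m) = 3 (f(m) = -(-8 + 5) = -1*(-3) = 3)
Y(w) = (55 + w)*(74 + w)
K(Q) = 25 (K(Q) = -33 + 58 = 25)
K(-146) + Y(f(1)) = 25 + (4070 + 3**2 + 129*3) = 25 + (4070 + 9 + 387) = 25 + 4466 = 4491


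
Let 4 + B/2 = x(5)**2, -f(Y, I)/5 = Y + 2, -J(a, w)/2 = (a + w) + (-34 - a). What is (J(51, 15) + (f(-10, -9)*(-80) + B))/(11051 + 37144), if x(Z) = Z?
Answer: -208/3213 ≈ -0.064737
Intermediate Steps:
J(a, w) = 68 - 2*w (J(a, w) = -2*((a + w) + (-34 - a)) = -2*(-34 + w) = 68 - 2*w)
f(Y, I) = -10 - 5*Y (f(Y, I) = -5*(Y + 2) = -5*(2 + Y) = -10 - 5*Y)
B = 42 (B = -8 + 2*5**2 = -8 + 2*25 = -8 + 50 = 42)
(J(51, 15) + (f(-10, -9)*(-80) + B))/(11051 + 37144) = ((68 - 2*15) + ((-10 - 5*(-10))*(-80) + 42))/(11051 + 37144) = ((68 - 30) + ((-10 + 50)*(-80) + 42))/48195 = (38 + (40*(-80) + 42))*(1/48195) = (38 + (-3200 + 42))*(1/48195) = (38 - 3158)*(1/48195) = -3120*1/48195 = -208/3213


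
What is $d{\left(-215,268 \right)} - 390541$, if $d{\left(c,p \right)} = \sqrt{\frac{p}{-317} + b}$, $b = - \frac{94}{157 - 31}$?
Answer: $-390541 + \frac{i \sqrt{70526477}}{6657} \approx -3.9054 \cdot 10^{5} + 1.2615 i$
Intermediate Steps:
$b = - \frac{47}{63}$ ($b = - \frac{94}{126} = \left(-94\right) \frac{1}{126} = - \frac{47}{63} \approx -0.74603$)
$d{\left(c,p \right)} = \sqrt{- \frac{47}{63} - \frac{p}{317}}$ ($d{\left(c,p \right)} = \sqrt{\frac{p}{-317} - \frac{47}{63}} = \sqrt{p \left(- \frac{1}{317}\right) - \frac{47}{63}} = \sqrt{- \frac{p}{317} - \frac{47}{63}} = \sqrt{- \frac{47}{63} - \frac{p}{317}}$)
$d{\left(-215,268 \right)} - 390541 = \frac{\sqrt{-33060881 - 37465596}}{6657} - 390541 = \frac{\sqrt{-70526477}}{6657} - 390541 = \frac{i \sqrt{70526477}}{6657} - 390541 = -390541 + \frac{i \sqrt{70526477}}{6657}$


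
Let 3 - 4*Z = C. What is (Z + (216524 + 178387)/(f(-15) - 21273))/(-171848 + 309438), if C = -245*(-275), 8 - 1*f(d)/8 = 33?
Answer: -36206465/295447007 ≈ -0.12255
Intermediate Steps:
f(d) = -200 (f(d) = 64 - 8*33 = 64 - 264 = -200)
C = 67375
Z = -16843 (Z = ¾ - ¼*67375 = ¾ - 67375/4 = -16843)
(Z + (216524 + 178387)/(f(-15) - 21273))/(-171848 + 309438) = (-16843 + (216524 + 178387)/(-200 - 21273))/(-171848 + 309438) = (-16843 + 394911/(-21473))/137590 = (-16843 + 394911*(-1/21473))*(1/137590) = (-16843 - 394911/21473)*(1/137590) = -362064650/21473*1/137590 = -36206465/295447007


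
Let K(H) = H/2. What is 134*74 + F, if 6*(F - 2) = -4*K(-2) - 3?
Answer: 59509/6 ≈ 9918.2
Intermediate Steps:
K(H) = H/2 (K(H) = H*(½) = H/2)
F = 13/6 (F = 2 + (-2*(-2) - 3)/6 = 2 + (-4*(-1) - 3)/6 = 2 + (4 - 3)/6 = 2 + (⅙)*1 = 2 + ⅙ = 13/6 ≈ 2.1667)
134*74 + F = 134*74 + 13/6 = 9916 + 13/6 = 59509/6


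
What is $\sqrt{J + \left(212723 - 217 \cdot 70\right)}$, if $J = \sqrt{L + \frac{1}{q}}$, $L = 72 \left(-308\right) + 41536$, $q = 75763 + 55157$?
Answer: $\frac{\sqrt{211607799095700 + 16365 \sqrt{82957824608730}}}{32730} \approx 444.6$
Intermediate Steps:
$q = 130920$
$L = 19360$ ($L = -22176 + 41536 = 19360$)
$J = \frac{\sqrt{82957824608730}}{65460}$ ($J = \sqrt{19360 + \frac{1}{130920}} = \sqrt{\frac{2534611201}{130920}} = \frac{\sqrt{82957824608730}}{65460} \approx 139.14$)
$\sqrt{J + \left(212723 - 217 \cdot 70\right)} = \sqrt{\frac{\sqrt{82957824608730}}{65460} + \left(212723 - 217 \cdot 70\right)} = \sqrt{\frac{\sqrt{82957824608730}}{65460} + \left(212723 - 15190\right)} = \sqrt{\frac{\sqrt{82957824608730}}{65460} + 197533} = \sqrt{197533 + \frac{\sqrt{82957824608730}}{65460}}$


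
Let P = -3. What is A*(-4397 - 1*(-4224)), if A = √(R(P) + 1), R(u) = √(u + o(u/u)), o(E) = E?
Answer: -173*√(1 + I*√2) ≈ -202.2 - 104.67*I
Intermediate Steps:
R(u) = √(1 + u) (R(u) = √(u + u/u) = √(u + 1) = √(1 + u))
A = √(1 + I*√2) (A = √(√(1 - 3) + 1) = √(√(-2) + 1) = √(I*√2 + 1) = √(1 + I*√2) ≈ 1.1688 + 0.605*I)
A*(-4397 - 1*(-4224)) = √(1 + I*√2)*(-4397 - 1*(-4224)) = √(1 + I*√2)*(-4397 + 4224) = √(1 + I*√2)*(-173) = -173*√(1 + I*√2)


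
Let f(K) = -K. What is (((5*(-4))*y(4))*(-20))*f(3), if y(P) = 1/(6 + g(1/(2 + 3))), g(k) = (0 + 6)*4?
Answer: -40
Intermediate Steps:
g(k) = 24 (g(k) = 6*4 = 24)
y(P) = 1/30 (y(P) = 1/(6 + 24) = 1/30)
(((5*(-4))*y(4))*(-20))*f(3) = (((5*(-4))*(1/30))*(-20))*(-1*3) = (-20*1/30*(-20))*(-3) = -⅔*(-20)*(-3) = (40/3)*(-3) = -40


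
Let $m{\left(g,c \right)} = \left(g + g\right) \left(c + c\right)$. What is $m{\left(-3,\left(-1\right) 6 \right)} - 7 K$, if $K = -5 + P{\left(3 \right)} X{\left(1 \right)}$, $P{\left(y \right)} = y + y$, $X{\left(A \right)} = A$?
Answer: $65$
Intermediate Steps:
$P{\left(y \right)} = 2 y$
$m{\left(g,c \right)} = 4 c g$ ($m{\left(g,c \right)} = 2 g 2 c = 4 c g$)
$K = 1$ ($K = -5 + 2 \cdot 3 \cdot 1 = -5 + 6 \cdot 1 = -5 + 6 = 1$)
$m{\left(-3,\left(-1\right) 6 \right)} - 7 K = 4 \left(\left(-1\right) 6\right) \left(-3\right) - 7 = 4 \left(-6\right) \left(-3\right) - 7 = 72 - 7 = 65$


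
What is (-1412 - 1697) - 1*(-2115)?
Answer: -994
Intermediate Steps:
(-1412 - 1697) - 1*(-2115) = -3109 + 2115 = -994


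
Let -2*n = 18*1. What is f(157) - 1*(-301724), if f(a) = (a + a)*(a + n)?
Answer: 348196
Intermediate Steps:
n = -9 ≈ -9.0000
f(a) = 2*a*(-9 + a) (f(a) = (a + a)*(a - 9) = (2*a)*(-9 + a) = 2*a*(-9 + a))
f(157) - 1*(-301724) = 2*157*(-9 + 157) - 1*(-301724) = 2*157*148 + 301724 = 46472 + 301724 = 348196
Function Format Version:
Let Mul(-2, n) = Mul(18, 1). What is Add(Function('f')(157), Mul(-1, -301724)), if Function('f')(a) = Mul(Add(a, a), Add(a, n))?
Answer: 348196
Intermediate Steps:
n = -9 (n = Mul(Rational(-1, 2), Mul(18, 1)) = Mul(Rational(-1, 2), 18) = -9)
Function('f')(a) = Mul(2, a, Add(-9, a)) (Function('f')(a) = Mul(Add(a, a), Add(a, -9)) = Mul(Mul(2, a), Add(-9, a)) = Mul(2, a, Add(-9, a)))
Add(Function('f')(157), Mul(-1, -301724)) = Add(Mul(2, 157, Add(-9, 157)), Mul(-1, -301724)) = Add(Mul(2, 157, 148), 301724) = Add(46472, 301724) = 348196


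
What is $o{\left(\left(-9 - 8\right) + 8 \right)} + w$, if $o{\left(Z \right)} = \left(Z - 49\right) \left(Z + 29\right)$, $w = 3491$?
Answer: $2331$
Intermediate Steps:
$o{\left(Z \right)} = \left(-49 + Z\right) \left(29 + Z\right)$
$o{\left(\left(-9 - 8\right) + 8 \right)} + w = \left(-1421 + \left(\left(-9 - 8\right) + 8\right)^{2} - 20 \left(\left(-9 - 8\right) + 8\right)\right) + 3491 = \left(-1421 + \left(-17 + 8\right)^{2} - 20 \left(-17 + 8\right)\right) + 3491 = \left(-1421 + \left(-9\right)^{2} - -180\right) + 3491 = \left(-1421 + 81 + 180\right) + 3491 = -1160 + 3491 = 2331$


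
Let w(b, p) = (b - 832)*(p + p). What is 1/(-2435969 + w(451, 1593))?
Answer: -1/3649835 ≈ -2.7398e-7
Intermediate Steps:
w(b, p) = 2*p*(-832 + b) (w(b, p) = (-832 + b)*(2*p) = 2*p*(-832 + b))
1/(-2435969 + w(451, 1593)) = 1/(-2435969 + 2*1593*(-832 + 451)) = 1/(-2435969 + 2*1593*(-381)) = 1/(-2435969 - 1213866) = 1/(-3649835) = -1/3649835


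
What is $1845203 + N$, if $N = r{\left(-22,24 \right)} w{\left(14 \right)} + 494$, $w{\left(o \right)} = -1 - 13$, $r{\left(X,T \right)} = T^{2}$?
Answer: $1837633$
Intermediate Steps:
$w{\left(o \right)} = -14$ ($w{\left(o \right)} = -1 - 13 = -14$)
$N = -7570$ ($N = 24^{2} \left(-14\right) + 494 = 576 \left(-14\right) + 494 = -8064 + 494 = -7570$)
$1845203 + N = 1845203 - 7570 = 1837633$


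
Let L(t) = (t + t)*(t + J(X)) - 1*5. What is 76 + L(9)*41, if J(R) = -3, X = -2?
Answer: 4299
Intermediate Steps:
L(t) = -5 + 2*t*(-3 + t) (L(t) = (t + t)*(t - 3) - 1*5 = (2*t)*(-3 + t) - 5 = 2*t*(-3 + t) - 5 = -5 + 2*t*(-3 + t))
76 + L(9)*41 = 76 + (-5 - 6*9 + 2*9**2)*41 = 76 + (-5 - 54 + 2*81)*41 = 76 + (-5 - 54 + 162)*41 = 76 + 103*41 = 76 + 4223 = 4299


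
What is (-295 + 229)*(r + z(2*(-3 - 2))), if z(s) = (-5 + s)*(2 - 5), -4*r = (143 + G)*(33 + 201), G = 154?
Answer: 1143747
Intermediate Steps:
r = -34749/2 (r = -(143 + 154)*(33 + 201)/4 = -297*234/4 = -¼*69498 = -34749/2 ≈ -17375.)
z(s) = 15 - 3*s (z(s) = (-5 + s)*(-3) = 15 - 3*s)
(-295 + 229)*(r + z(2*(-3 - 2))) = (-295 + 229)*(-34749/2 + (15 - 6*(-3 - 2))) = -66*(-34749/2 + (15 - 6*(-5))) = -66*(-34749/2 + (15 - 3*(-10))) = -66*(-34749/2 + (15 + 30)) = -66*(-34749/2 + 45) = -66*(-34659/2) = 1143747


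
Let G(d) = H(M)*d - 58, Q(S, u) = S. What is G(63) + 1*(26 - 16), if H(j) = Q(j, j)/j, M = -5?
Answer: 15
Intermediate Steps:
H(j) = 1 (H(j) = j/j = 1)
G(d) = -58 + d (G(d) = 1*d - 58 = d - 58 = -58 + d)
G(63) + 1*(26 - 16) = (-58 + 63) + 1*(26 - 16) = 5 + 1*10 = 5 + 10 = 15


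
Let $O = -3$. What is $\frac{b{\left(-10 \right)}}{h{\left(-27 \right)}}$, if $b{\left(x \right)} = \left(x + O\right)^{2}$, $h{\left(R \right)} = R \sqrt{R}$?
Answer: $\frac{169 i \sqrt{3}}{243} \approx 1.2046 i$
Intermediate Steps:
$h{\left(R \right)} = R^{\frac{3}{2}}$
$b{\left(x \right)} = \left(-3 + x\right)^{2}$ ($b{\left(x \right)} = \left(x - 3\right)^{2} = \left(-3 + x\right)^{2}$)
$\frac{b{\left(-10 \right)}}{h{\left(-27 \right)}} = \frac{\left(-3 - 10\right)^{2}}{\left(-27\right)^{\frac{3}{2}}} = \frac{\left(-13\right)^{2}}{\left(-81\right) i \sqrt{3}} = 169 \frac{i \sqrt{3}}{243} = \frac{169 i \sqrt{3}}{243}$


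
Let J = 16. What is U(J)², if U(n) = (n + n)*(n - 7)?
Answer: 82944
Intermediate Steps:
U(n) = 2*n*(-7 + n) (U(n) = (2*n)*(-7 + n) = 2*n*(-7 + n))
U(J)² = (2*16*(-7 + 16))² = (2*16*9)² = 288² = 82944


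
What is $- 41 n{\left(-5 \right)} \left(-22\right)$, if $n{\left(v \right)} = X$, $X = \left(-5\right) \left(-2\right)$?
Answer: $9020$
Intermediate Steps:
$X = 10$
$n{\left(v \right)} = 10$
$- 41 n{\left(-5 \right)} \left(-22\right) = \left(-41\right) 10 \left(-22\right) = \left(-410\right) \left(-22\right) = 9020$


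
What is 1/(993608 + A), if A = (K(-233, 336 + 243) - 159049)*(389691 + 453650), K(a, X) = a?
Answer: -1/134328047554 ≈ -7.4445e-12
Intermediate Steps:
A = -134329041162 (A = (-233 - 159049)*(389691 + 453650) = -159282*843341 = -134329041162)
1/(993608 + A) = 1/(993608 - 134329041162) = 1/(-134328047554) = -1/134328047554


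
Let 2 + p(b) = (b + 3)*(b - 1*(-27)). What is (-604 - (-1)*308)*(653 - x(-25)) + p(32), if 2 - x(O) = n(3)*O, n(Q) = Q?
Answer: -168433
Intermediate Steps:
p(b) = -2 + (3 + b)*(27 + b) (p(b) = -2 + (b + 3)*(b - 1*(-27)) = -2 + (3 + b)*(b + 27) = -2 + (3 + b)*(27 + b))
x(O) = 2 - 3*O
(-604 - (-1)*308)*(653 - x(-25)) + p(32) = (-604 - (-1)*308)*(653 - (2 - 3*(-25))) + (79 + 32² + 30*32) = (-604 - 1*(-308))*(653 - (2 + 75)) + (79 + 1024 + 960) = (-604 + 308)*(653 - 1*77) + 2063 = -296*(653 - 77) + 2063 = -296*576 + 2063 = -170496 + 2063 = -168433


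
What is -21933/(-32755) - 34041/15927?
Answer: -255228688/173896295 ≈ -1.4677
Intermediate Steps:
-21933/(-32755) - 34041/15927 = -21933*(-1/32755) - 34041*1/15927 = 21933/32755 - 11347/5309 = -255228688/173896295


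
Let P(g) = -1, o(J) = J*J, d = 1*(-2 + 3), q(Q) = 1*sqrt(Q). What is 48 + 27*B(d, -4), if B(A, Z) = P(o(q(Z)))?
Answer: 21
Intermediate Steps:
q(Q) = sqrt(Q)
d = 1 (d = 1*1 = 1)
o(J) = J**2
B(A, Z) = -1
48 + 27*B(d, -4) = 48 + 27*(-1) = 48 - 27 = 21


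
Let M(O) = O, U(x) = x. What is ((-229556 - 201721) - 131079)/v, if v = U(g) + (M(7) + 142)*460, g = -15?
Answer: -562356/68525 ≈ -8.2066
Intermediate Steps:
v = 68525 (v = -15 + (7 + 142)*460 = -15 + 149*460 = -15 + 68540 = 68525)
((-229556 - 201721) - 131079)/v = ((-229556 - 201721) - 131079)/68525 = (-431277 - 131079)*(1/68525) = -562356*1/68525 = -562356/68525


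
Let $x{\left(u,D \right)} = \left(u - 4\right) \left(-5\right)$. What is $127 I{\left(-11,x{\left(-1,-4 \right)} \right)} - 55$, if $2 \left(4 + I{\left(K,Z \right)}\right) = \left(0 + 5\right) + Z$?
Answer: $1342$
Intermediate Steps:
$x{\left(u,D \right)} = 20 - 5 u$ ($x{\left(u,D \right)} = \left(-4 + u\right) \left(-5\right) = 20 - 5 u$)
$I{\left(K,Z \right)} = - \frac{3}{2} + \frac{Z}{2}$ ($I{\left(K,Z \right)} = -4 + \frac{\left(0 + 5\right) + Z}{2} = -4 + \frac{5 + Z}{2} = -4 + \left(\frac{5}{2} + \frac{Z}{2}\right) = - \frac{3}{2} + \frac{Z}{2}$)
$127 I{\left(-11,x{\left(-1,-4 \right)} \right)} - 55 = 127 \left(- \frac{3}{2} + \frac{20 - -5}{2}\right) - 55 = 127 \left(- \frac{3}{2} + \frac{20 + 5}{2}\right) - 55 = 127 \left(- \frac{3}{2} + \frac{1}{2} \cdot 25\right) - 55 = 127 \left(- \frac{3}{2} + \frac{25}{2}\right) - 55 = 127 \cdot 11 - 55 = 1397 - 55 = 1342$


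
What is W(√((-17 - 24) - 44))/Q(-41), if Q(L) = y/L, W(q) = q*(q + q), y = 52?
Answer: 3485/26 ≈ 134.04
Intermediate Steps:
W(q) = 2*q² (W(q) = q*(2*q) = 2*q²)
Q(L) = 52/L
W(√((-17 - 24) - 44))/Q(-41) = (2*(√((-17 - 24) - 44))²)/((52/(-41))) = (2*(√(-41 - 44))²)/((52*(-1/41))) = (2*(√(-85))²)/(-52/41) = (2*(I*√85)²)*(-41/52) = (2*(-85))*(-41/52) = -170*(-41/52) = 3485/26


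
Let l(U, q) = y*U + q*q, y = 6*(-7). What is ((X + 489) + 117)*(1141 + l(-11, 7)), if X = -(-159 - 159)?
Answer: 1526448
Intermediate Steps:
X = 318 (X = -1*(-318) = 318)
y = -42
l(U, q) = q**2 - 42*U (l(U, q) = -42*U + q*q = -42*U + q**2 = q**2 - 42*U)
((X + 489) + 117)*(1141 + l(-11, 7)) = ((318 + 489) + 117)*(1141 + (7**2 - 42*(-11))) = (807 + 117)*(1141 + (49 + 462)) = 924*(1141 + 511) = 924*1652 = 1526448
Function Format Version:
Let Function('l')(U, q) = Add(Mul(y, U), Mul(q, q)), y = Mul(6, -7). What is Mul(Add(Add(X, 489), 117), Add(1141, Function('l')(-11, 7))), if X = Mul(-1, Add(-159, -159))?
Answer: 1526448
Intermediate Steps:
X = 318 (X = Mul(-1, -318) = 318)
y = -42
Function('l')(U, q) = Add(Pow(q, 2), Mul(-42, U)) (Function('l')(U, q) = Add(Mul(-42, U), Mul(q, q)) = Add(Mul(-42, U), Pow(q, 2)) = Add(Pow(q, 2), Mul(-42, U)))
Mul(Add(Add(X, 489), 117), Add(1141, Function('l')(-11, 7))) = Mul(Add(Add(318, 489), 117), Add(1141, Add(Pow(7, 2), Mul(-42, -11)))) = Mul(Add(807, 117), Add(1141, Add(49, 462))) = Mul(924, Add(1141, 511)) = Mul(924, 1652) = 1526448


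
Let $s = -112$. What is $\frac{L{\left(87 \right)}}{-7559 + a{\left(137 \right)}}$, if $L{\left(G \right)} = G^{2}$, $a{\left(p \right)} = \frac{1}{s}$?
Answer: $- \frac{282576}{282203} \approx -1.0013$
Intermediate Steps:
$a{\left(p \right)} = - \frac{1}{112}$ ($a{\left(p \right)} = \frac{1}{-112} = - \frac{1}{112}$)
$\frac{L{\left(87 \right)}}{-7559 + a{\left(137 \right)}} = \frac{87^{2}}{-7559 - \frac{1}{112}} = \frac{7569}{- \frac{846609}{112}} = 7569 \left(- \frac{112}{846609}\right) = - \frac{282576}{282203}$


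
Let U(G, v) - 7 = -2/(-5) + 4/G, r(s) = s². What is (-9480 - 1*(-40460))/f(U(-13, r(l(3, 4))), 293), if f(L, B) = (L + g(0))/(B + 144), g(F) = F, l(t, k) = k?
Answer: 879986900/461 ≈ 1.9089e+6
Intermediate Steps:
U(G, v) = 37/5 + 4/G (U(G, v) = 7 + (-2/(-5) + 4/G) = 7 + (-2*(-⅕) + 4/G) = 7 + (⅖ + 4/G) = 37/5 + 4/G)
f(L, B) = L/(144 + B) (f(L, B) = (L + 0)/(B + 144) = L/(144 + B))
(-9480 - 1*(-40460))/f(U(-13, r(l(3, 4))), 293) = (-9480 - 1*(-40460))/(((37/5 + 4/(-13))/(144 + 293))) = (-9480 + 40460)/(((37/5 + 4*(-1/13))/437)) = 30980/(((37/5 - 4/13)*(1/437))) = 30980/(((461/65)*(1/437))) = 30980/(461/28405) = 30980*(28405/461) = 879986900/461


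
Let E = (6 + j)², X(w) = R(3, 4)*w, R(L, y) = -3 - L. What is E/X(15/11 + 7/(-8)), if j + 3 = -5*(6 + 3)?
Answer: -25872/43 ≈ -601.67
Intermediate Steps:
j = -48 (j = -3 - 5*(6 + 3) = -3 - 5*9 = -3 - 45 = -48)
X(w) = -6*w (X(w) = (-3 - 1*3)*w = (-3 - 3)*w = -6*w)
E = 1764 (E = (6 - 48)² = (-42)² = 1764)
E/X(15/11 + 7/(-8)) = 1764/((-6*(15/11 + 7/(-8)))) = 1764/((-6*(15*(1/11) + 7*(-⅛)))) = 1764/((-6*(15/11 - 7/8))) = 1764/((-6*43/88)) = 1764/(-129/44) = 1764*(-44/129) = -25872/43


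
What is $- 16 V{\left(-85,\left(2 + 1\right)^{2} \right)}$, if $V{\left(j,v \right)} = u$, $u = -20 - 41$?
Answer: $976$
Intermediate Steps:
$u = -61$
$V{\left(j,v \right)} = -61$
$- 16 V{\left(-85,\left(2 + 1\right)^{2} \right)} = \left(-16\right) \left(-61\right) = 976$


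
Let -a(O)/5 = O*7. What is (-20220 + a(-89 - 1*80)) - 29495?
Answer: -43800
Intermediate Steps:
a(O) = -35*O (a(O) = -5*O*7 = -35*O)
(-20220 + a(-89 - 1*80)) - 29495 = (-20220 - 35*(-89 - 1*80)) - 29495 = (-20220 - 35*(-89 - 80)) - 29495 = (-20220 - 35*(-169)) - 29495 = (-20220 + 5915) - 29495 = -14305 - 29495 = -43800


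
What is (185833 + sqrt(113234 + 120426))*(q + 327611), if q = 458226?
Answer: 146034447221 + 1571674*sqrt(58415) ≈ 1.4641e+11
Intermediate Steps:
(185833 + sqrt(113234 + 120426))*(q + 327611) = (185833 + sqrt(113234 + 120426))*(458226 + 327611) = (185833 + sqrt(233660))*785837 = (185833 + 2*sqrt(58415))*785837 = 146034447221 + 1571674*sqrt(58415)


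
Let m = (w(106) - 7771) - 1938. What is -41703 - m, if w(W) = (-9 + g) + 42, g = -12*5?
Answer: -31967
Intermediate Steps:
g = -60
w(W) = -27 (w(W) = (-9 - 60) + 42 = -69 + 42 = -27)
m = -9736 (m = (-27 - 7771) - 1938 = -7798 - 1938 = -9736)
-41703 - m = -41703 - 1*(-9736) = -41703 + 9736 = -31967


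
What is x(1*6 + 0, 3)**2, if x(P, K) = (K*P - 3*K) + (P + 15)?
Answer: 900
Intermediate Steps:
x(P, K) = 15 + P - 3*K + K*P (x(P, K) = (-3*K + K*P) + (15 + P) = 15 + P - 3*K + K*P)
x(1*6 + 0, 3)**2 = (15 + (1*6 + 0) - 3*3 + 3*(1*6 + 0))**2 = (15 + (6 + 0) - 9 + 3*(6 + 0))**2 = (15 + 6 - 9 + 3*6)**2 = (15 + 6 - 9 + 18)**2 = 30**2 = 900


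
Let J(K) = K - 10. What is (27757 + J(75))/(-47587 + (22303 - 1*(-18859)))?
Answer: -27822/6425 ≈ -4.3303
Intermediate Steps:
J(K) = -10 + K
(27757 + J(75))/(-47587 + (22303 - 1*(-18859))) = (27757 + (-10 + 75))/(-47587 + (22303 - 1*(-18859))) = (27757 + 65)/(-47587 + (22303 + 18859)) = 27822/(-47587 + 41162) = 27822/(-6425) = 27822*(-1/6425) = -27822/6425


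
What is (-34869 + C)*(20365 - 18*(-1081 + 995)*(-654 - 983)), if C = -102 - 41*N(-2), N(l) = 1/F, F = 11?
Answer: 967079923342/11 ≈ 8.7916e+10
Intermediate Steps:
N(l) = 1/11
C = -1163/11 (C = -102 - 41*1/11 = -102 - 41/11 = -1163/11 ≈ -105.73)
(-34869 + C)*(20365 - 18*(-1081 + 995)*(-654 - 983)) = (-34869 - 1163/11)*(20365 - 18*(-1081 + 995)*(-654 - 983)) = -384722*(20365 - (-1548)*(-1637))/11 = -384722*(20365 - 18*140782)/11 = -384722*(20365 - 2534076)/11 = -384722/11*(-2513711) = 967079923342/11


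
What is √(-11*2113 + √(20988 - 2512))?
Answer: √(-23243 + 2*√4619) ≈ 152.01*I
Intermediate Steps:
√(-11*2113 + √(20988 - 2512)) = √(-23243 + √18476) = √(-23243 + 2*√4619)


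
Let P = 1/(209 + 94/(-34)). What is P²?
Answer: 289/12292036 ≈ 2.3511e-5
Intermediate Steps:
P = 17/3506 (P = 1/(209 + 94*(-1/34)) = 1/(209 - 47/17) = 1/(3506/17) = 17/3506 ≈ 0.0048488)
P² = (17/3506)² = 289/12292036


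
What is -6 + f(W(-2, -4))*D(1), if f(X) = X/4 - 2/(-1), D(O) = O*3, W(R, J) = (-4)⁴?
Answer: 192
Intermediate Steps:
W(R, J) = 256
D(O) = 3*O
f(X) = 2 + X/4 (f(X) = X*(¼) - 2*(-1) = X/4 + 2 = 2 + X/4)
-6 + f(W(-2, -4))*D(1) = -6 + (2 + (¼)*256)*(3*1) = -6 + (2 + 64)*3 = -6 + 66*3 = -6 + 198 = 192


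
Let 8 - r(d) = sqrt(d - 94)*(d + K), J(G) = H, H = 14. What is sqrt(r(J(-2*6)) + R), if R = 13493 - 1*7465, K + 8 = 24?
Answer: 2*sqrt(1509 - 30*I*sqrt(5)) ≈ 77.711 - 1.7265*I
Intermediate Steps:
K = 16 (K = -8 + 24 = 16)
J(G) = 14
r(d) = 8 - sqrt(-94 + d)*(16 + d) (r(d) = 8 - sqrt(d - 94)*(d + 16) = 8 - sqrt(-94 + d)*(16 + d))
R = 6028 (R = 13493 - 7465 = 6028)
sqrt(r(J(-2*6)) + R) = sqrt((8 - 16*sqrt(-94 + 14) - 1*14*sqrt(-94 + 14)) + 6028) = sqrt((8 - 64*I*sqrt(5) - 1*14*sqrt(-80)) + 6028) = sqrt((8 - 64*I*sqrt(5) - 1*14*4*I*sqrt(5)) + 6028) = sqrt((8 - 64*I*sqrt(5) - 56*I*sqrt(5)) + 6028) = sqrt((8 - 120*I*sqrt(5)) + 6028) = sqrt(6036 - 120*I*sqrt(5))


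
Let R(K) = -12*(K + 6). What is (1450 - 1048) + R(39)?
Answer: -138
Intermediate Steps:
R(K) = -72 - 12*K (R(K) = -12*(6 + K) = -72 - 12*K)
(1450 - 1048) + R(39) = (1450 - 1048) + (-72 - 12*39) = 402 + (-72 - 468) = 402 - 540 = -138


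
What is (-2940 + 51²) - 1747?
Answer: -2086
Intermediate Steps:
(-2940 + 51²) - 1747 = (-2940 + 2601) - 1747 = -339 - 1747 = -2086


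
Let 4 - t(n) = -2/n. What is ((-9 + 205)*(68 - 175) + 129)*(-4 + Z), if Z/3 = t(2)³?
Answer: -7732753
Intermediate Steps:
t(n) = 4 + 2/n (t(n) = 4 - (-2)/n = 4 + 2/n)
Z = 375 (Z = 3*(4 + 2/2)³ = 3*(4 + 2*(½))³ = 3*(4 + 1)³ = 3*5³ = 3*125 = 375)
((-9 + 205)*(68 - 175) + 129)*(-4 + Z) = ((-9 + 205)*(68 - 175) + 129)*(-4 + 375) = (196*(-107) + 129)*371 = (-20972 + 129)*371 = -20843*371 = -7732753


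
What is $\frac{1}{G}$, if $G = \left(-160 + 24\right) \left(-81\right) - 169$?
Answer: $\frac{1}{10847} \approx 9.2191 \cdot 10^{-5}$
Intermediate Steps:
$G = 10847$ ($G = \left(-136\right) \left(-81\right) - 169 = 11016 - 169 = 10847$)
$\frac{1}{G} = \frac{1}{10847}$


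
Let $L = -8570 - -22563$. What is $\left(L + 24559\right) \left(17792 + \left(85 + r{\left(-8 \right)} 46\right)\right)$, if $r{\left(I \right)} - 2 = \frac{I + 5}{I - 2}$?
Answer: $\frac{3466364528}{5} \approx 6.9327 \cdot 10^{8}$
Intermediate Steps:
$r{\left(I \right)} = 2 + \frac{5 + I}{-2 + I}$ ($r{\left(I \right)} = 2 + \frac{I + 5}{I - 2} = 2 + \frac{5 + I}{-2 + I}$)
$L = 13993$ ($L = -8570 + 22563 = 13993$)
$\left(L + 24559\right) \left(17792 + \left(85 + r{\left(-8 \right)} 46\right)\right) = \left(13993 + 24559\right) \left(17792 + \left(85 + \frac{1 + 3 \left(-8\right)}{-2 - 8} \cdot 46\right)\right) = 38552 \left(17792 + \left(85 + \frac{1 - 24}{-10} \cdot 46\right)\right) = 38552 \left(17792 + \left(85 + \left(- \frac{1}{10}\right) \left(-23\right) 46\right)\right) = 38552 \left(17792 + \left(85 + \frac{23}{10} \cdot 46\right)\right) = 38552 \left(17792 + \left(85 + \frac{529}{5}\right)\right) = 38552 \left(17792 + \frac{954}{5}\right) = 38552 \cdot \frac{89914}{5} = \frac{3466364528}{5}$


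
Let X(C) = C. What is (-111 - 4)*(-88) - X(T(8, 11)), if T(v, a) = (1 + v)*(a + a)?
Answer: 9922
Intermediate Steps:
T(v, a) = 2*a*(1 + v) (T(v, a) = (1 + v)*(2*a) = 2*a*(1 + v))
(-111 - 4)*(-88) - X(T(8, 11)) = (-111 - 4)*(-88) - 2*11*(1 + 8) = -115*(-88) - 2*11*9 = 10120 - 1*198 = 10120 - 198 = 9922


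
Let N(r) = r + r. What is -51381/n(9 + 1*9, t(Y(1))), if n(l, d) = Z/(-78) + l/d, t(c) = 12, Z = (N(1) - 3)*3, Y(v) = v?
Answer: -667953/20 ≈ -33398.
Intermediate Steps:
N(r) = 2*r
Z = -3 (Z = (2*1 - 3)*3 = (2 - 3)*3 = -1*3 = -3)
n(l, d) = 1/26 + l/d (n(l, d) = -3/(-78) + l/d = -3*(-1/78) + l/d = 1/26 + l/d)
-51381/n(9 + 1*9, t(Y(1))) = -51381*12/((9 + 1*9) + (1/26)*12) = -51381*12/((9 + 9) + 6/13) = -51381*12/(18 + 6/13) = -51381/((1/12)*(240/13)) = -51381/20/13 = -51381*13/20 = -667953/20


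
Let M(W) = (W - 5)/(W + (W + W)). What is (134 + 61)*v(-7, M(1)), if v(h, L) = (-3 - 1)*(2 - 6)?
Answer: 3120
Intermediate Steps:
M(W) = (-5 + W)/(3*W) (M(W) = (-5 + W)/(W + 2*W) = (-5 + W)/((3*W)) = (-5 + W)*(1/(3*W)) = (-5 + W)/(3*W))
v(h, L) = 16 (v(h, L) = -4*(-4) = 16)
(134 + 61)*v(-7, M(1)) = (134 + 61)*16 = 195*16 = 3120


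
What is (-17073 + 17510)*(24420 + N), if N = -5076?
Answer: 8453328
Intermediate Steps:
(-17073 + 17510)*(24420 + N) = (-17073 + 17510)*(24420 - 5076) = 437*19344 = 8453328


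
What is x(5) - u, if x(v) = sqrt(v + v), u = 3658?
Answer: -3658 + sqrt(10) ≈ -3654.8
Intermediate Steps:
x(v) = sqrt(2)*sqrt(v) (x(v) = sqrt(2*v) = sqrt(2)*sqrt(v))
x(5) - u = sqrt(2)*sqrt(5) - 1*3658 = sqrt(10) - 3658 = -3658 + sqrt(10)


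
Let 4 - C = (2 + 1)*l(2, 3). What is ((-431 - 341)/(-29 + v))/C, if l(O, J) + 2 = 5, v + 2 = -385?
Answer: -193/520 ≈ -0.37115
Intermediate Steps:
v = -387 (v = -2 - 385 = -387)
l(O, J) = 3 (l(O, J) = -2 + 5 = 3)
C = -5 (C = 4 - (2 + 1)*3 = 4 - 3*3 = 4 - 1*9 = 4 - 9 = -5)
((-431 - 341)/(-29 + v))/C = ((-431 - 341)/(-29 - 387))/(-5) = -772/(-416)*(-⅕) = -772*(-1/416)*(-⅕) = (193/104)*(-⅕) = -193/520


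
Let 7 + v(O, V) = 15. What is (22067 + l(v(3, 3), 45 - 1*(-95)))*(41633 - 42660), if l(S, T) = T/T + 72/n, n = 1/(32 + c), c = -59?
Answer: -20667348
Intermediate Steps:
v(O, V) = 8 (v(O, V) = -7 + 15 = 8)
n = -1/27 (n = 1/(32 - 59) = 1/(-27) = -1/27 ≈ -0.037037)
l(S, T) = -1943 (l(S, T) = T/T + 72/(-1/27) = 1 + 72*(-27) = 1 - 1944 = -1943)
(22067 + l(v(3, 3), 45 - 1*(-95)))*(41633 - 42660) = (22067 - 1943)*(41633 - 42660) = 20124*(-1027) = -20667348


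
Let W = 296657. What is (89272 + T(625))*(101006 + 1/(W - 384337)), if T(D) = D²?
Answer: 4250066728693863/87680 ≈ 4.8472e+10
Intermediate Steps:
(89272 + T(625))*(101006 + 1/(W - 384337)) = (89272 + 625²)*(101006 + 1/(296657 - 384337)) = (89272 + 390625)*(101006 + 1/(-87680)) = 479897*(101006 - 1/87680) = 479897*(8856206079/87680) = 4250066728693863/87680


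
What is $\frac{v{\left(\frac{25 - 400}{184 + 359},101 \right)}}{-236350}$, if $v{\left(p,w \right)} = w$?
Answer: $- \frac{101}{236350} \approx -0.00042733$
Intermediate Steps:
$\frac{v{\left(\frac{25 - 400}{184 + 359},101 \right)}}{-236350} = \frac{101}{-236350} = 101 \left(- \frac{1}{236350}\right) = - \frac{101}{236350}$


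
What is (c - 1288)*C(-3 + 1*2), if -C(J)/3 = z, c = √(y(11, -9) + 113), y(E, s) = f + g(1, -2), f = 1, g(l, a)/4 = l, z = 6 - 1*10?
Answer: -15456 + 12*√118 ≈ -15326.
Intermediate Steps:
z = -4 (z = 6 - 10 = -4)
g(l, a) = 4*l
y(E, s) = 5 (y(E, s) = 1 + 4*1 = 1 + 4 = 5)
c = √118 (c = √(5 + 113) = √118 ≈ 10.863)
C(J) = 12 (C(J) = -3*(-4) = 12)
(c - 1288)*C(-3 + 1*2) = (√118 - 1288)*12 = (-1288 + √118)*12 = -15456 + 12*√118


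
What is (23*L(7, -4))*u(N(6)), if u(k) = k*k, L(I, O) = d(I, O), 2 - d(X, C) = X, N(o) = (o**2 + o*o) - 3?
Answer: -547515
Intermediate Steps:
N(o) = -3 + 2*o**2 (N(o) = (o**2 + o**2) - 3 = 2*o**2 - 3 = -3 + 2*o**2)
d(X, C) = 2 - X
L(I, O) = 2 - I
u(k) = k**2
(23*L(7, -4))*u(N(6)) = (23*(2 - 1*7))*(-3 + 2*6**2)**2 = (23*(2 - 7))*(-3 + 2*36)**2 = (23*(-5))*(-3 + 72)**2 = -115*69**2 = -115*4761 = -547515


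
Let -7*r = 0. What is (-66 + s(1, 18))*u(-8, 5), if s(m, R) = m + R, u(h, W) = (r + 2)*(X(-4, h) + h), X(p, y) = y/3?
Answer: 3008/3 ≈ 1002.7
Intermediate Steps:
r = 0 (r = -⅐*0 = 0)
X(p, y) = y/3 (X(p, y) = y*(⅓) = y/3)
u(h, W) = 8*h/3 (u(h, W) = (0 + 2)*(h/3 + h) = 2*(4*h/3) = 8*h/3)
s(m, R) = R + m
(-66 + s(1, 18))*u(-8, 5) = (-66 + (18 + 1))*((8/3)*(-8)) = (-66 + 19)*(-64/3) = -47*(-64/3) = 3008/3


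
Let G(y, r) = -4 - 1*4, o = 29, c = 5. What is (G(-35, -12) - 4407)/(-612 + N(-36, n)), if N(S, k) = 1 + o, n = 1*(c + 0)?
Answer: 4415/582 ≈ 7.5859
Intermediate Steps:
G(y, r) = -8 (G(y, r) = -4 - 4 = -8)
n = 5 (n = 1*(5 + 0) = 1*5 = 5)
N(S, k) = 30 (N(S, k) = 1 + 29 = 30)
(G(-35, -12) - 4407)/(-612 + N(-36, n)) = (-8 - 4407)/(-612 + 30) = -4415/(-582) = -4415*(-1/582) = 4415/582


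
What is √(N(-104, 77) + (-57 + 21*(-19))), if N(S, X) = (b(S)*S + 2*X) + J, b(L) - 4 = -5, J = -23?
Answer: I*√221 ≈ 14.866*I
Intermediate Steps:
b(L) = -1 (b(L) = 4 - 5 = -1)
N(S, X) = -23 - S + 2*X (N(S, X) = (-S + 2*X) - 23 = -23 - S + 2*X)
√(N(-104, 77) + (-57 + 21*(-19))) = √((-23 - 1*(-104) + 2*77) + (-57 + 21*(-19))) = √((-23 + 104 + 154) + (-57 - 399)) = √(235 - 456) = √(-221) = I*√221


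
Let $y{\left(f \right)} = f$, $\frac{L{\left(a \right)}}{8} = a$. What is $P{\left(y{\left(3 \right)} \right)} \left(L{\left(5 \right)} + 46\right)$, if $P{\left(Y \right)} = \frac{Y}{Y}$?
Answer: $86$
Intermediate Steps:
$L{\left(a \right)} = 8 a$
$P{\left(Y \right)} = 1$
$P{\left(y{\left(3 \right)} \right)} \left(L{\left(5 \right)} + 46\right) = 1 \left(8 \cdot 5 + 46\right) = 1 \left(40 + 46\right) = 1 \cdot 86 = 86$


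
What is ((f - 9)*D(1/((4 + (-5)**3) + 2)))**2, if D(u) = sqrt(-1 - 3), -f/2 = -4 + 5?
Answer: -484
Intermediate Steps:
f = -2 (f = -2*(-4 + 5) = -2*1 = -2)
D(u) = 2*I (D(u) = sqrt(-4) = 2*I)
((f - 9)*D(1/((4 + (-5)**3) + 2)))**2 = ((-2 - 9)*(2*I))**2 = (-22*I)**2 = -484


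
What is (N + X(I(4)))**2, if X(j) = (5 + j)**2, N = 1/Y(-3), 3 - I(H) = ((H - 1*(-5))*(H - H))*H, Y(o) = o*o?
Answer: 332929/81 ≈ 4110.2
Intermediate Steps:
Y(o) = o**2
I(H) = 3 (I(H) = 3 - (H - 1*(-5))*(H - H)*H = 3 - (H + 5)*0*H = 3 - (5 + H)*0*H = 3 - 0*H = 3 - 1*0 = 3 + 0 = 3)
N = 1/9 (N = 1/((-3)**2) = 1/9 ≈ 0.11111)
(N + X(I(4)))**2 = (1/9 + (5 + 3)**2)**2 = (1/9 + 8**2)**2 = (1/9 + 64)**2 = (577/9)**2 = 332929/81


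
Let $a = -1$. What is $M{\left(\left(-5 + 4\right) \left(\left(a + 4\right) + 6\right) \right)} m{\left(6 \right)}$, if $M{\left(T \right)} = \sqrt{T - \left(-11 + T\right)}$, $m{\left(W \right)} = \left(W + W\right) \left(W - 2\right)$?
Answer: $48 \sqrt{11} \approx 159.2$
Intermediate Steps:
$m{\left(W \right)} = 2 W \left(-2 + W\right)$
$M{\left(T \right)} = \sqrt{11}$
$M{\left(\left(-5 + 4\right) \left(\left(a + 4\right) + 6\right) \right)} m{\left(6 \right)} = \sqrt{11} \cdot 2 \cdot 6 \left(-2 + 6\right) = \sqrt{11} \cdot 2 \cdot 6 \cdot 4 = \sqrt{11} \cdot 48 = 48 \sqrt{11}$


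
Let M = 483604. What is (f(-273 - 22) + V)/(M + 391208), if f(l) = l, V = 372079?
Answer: 30982/72901 ≈ 0.42499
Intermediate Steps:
(f(-273 - 22) + V)/(M + 391208) = ((-273 - 22) + 372079)/(483604 + 391208) = (-295 + 372079)/874812 = 371784*(1/874812) = 30982/72901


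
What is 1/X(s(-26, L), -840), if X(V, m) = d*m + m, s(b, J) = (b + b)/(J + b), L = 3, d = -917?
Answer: 1/769440 ≈ 1.2996e-6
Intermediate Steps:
s(b, J) = 2*b/(J + b) (s(b, J) = (2*b)/(J + b) = 2*b/(J + b))
X(V, m) = -916*m (X(V, m) = -917*m + m = -916*m)
1/X(s(-26, L), -840) = 1/(-916*(-840)) = 1/769440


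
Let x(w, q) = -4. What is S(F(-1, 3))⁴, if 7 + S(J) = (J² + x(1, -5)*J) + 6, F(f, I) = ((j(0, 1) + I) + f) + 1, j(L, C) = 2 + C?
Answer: 14641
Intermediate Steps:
F(f, I) = 4 + I + f (F(f, I) = (((2 + 1) + I) + f) + 1 = ((3 + I) + f) + 1 = (3 + I + f) + 1 = 4 + I + f)
S(J) = -1 + J² - 4*J (S(J) = -7 + ((J² - 4*J) + 6) = -7 + (6 + J² - 4*J) = -1 + J² - 4*J)
S(F(-1, 3))⁴ = (-1 + (4 + 3 - 1)² - 4*(4 + 3 - 1))⁴ = (-1 + 6² - 4*6)⁴ = (-1 + 36 - 24)⁴ = 11⁴ = 14641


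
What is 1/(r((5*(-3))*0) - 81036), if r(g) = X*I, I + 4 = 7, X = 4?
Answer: -1/81024 ≈ -1.2342e-5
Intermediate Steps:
I = 3 (I = -4 + 7 = 3)
r(g) = 12 (r(g) = 4*3 = 12)
1/(r((5*(-3))*0) - 81036) = 1/(12 - 81036) = 1/(-81024) = -1/81024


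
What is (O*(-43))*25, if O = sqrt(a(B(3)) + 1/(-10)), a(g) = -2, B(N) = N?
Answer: -215*I*sqrt(210)/2 ≈ -1557.8*I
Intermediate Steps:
O = I*sqrt(210)/10 (O = sqrt(-2 + 1/(-10)) = sqrt(-2 - 1/10) = sqrt(-21/10) = I*sqrt(210)/10 ≈ 1.4491*I)
(O*(-43))*25 = ((I*sqrt(210)/10)*(-43))*25 = -43*I*sqrt(210)/10*25 = -215*I*sqrt(210)/2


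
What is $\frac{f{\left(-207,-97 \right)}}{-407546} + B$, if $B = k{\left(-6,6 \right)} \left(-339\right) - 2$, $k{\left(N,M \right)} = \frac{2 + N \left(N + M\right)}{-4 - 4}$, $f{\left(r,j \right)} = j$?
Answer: $\frac{67449057}{815092} \approx 82.75$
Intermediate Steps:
$k{\left(N,M \right)} = - \frac{1}{4} - \frac{N \left(M + N\right)}{8}$ ($k{\left(N,M \right)} = \frac{2 + N \left(M + N\right)}{-8} = \left(2 + N \left(M + N\right)\right) \left(- \frac{1}{8}\right) = - \frac{1}{4} - \frac{N \left(M + N\right)}{8}$)
$B = \frac{331}{4}$ ($B = \left(- \frac{1}{4} - \frac{\left(-6\right)^{2}}{8} - \frac{3}{4} \left(-6\right)\right) \left(-339\right) - 2 = \left(- \frac{1}{4} - \frac{9}{2} + \frac{9}{2}\right) \left(-339\right) - 2 = \left(- \frac{1}{4}\right) \left(-339\right) - 2 = \frac{339}{4} - 2 = \frac{331}{4} \approx 82.75$)
$\frac{f{\left(-207,-97 \right)}}{-407546} + B = - \frac{97}{-407546} + \frac{331}{4} = \left(-97\right) \left(- \frac{1}{407546}\right) + \frac{331}{4} = \frac{97}{407546} + \frac{331}{4} = \frac{67449057}{815092}$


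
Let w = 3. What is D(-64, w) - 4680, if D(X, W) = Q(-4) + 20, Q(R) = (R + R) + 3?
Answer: -4665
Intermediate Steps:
Q(R) = 3 + 2*R (Q(R) = 2*R + 3 = 3 + 2*R)
D(X, W) = 15 (D(X, W) = (3 + 2*(-4)) + 20 = (3 - 8) + 20 = -5 + 20 = 15)
D(-64, w) - 4680 = 15 - 4680 = -4665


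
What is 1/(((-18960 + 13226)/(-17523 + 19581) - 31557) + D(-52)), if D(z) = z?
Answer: -1029/32528528 ≈ -3.1634e-5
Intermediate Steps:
1/(((-18960 + 13226)/(-17523 + 19581) - 31557) + D(-52)) = 1/(((-18960 + 13226)/(-17523 + 19581) - 31557) - 52) = 1/((-5734/2058 - 31557) - 52) = 1/((-5734*1/2058 - 31557) - 52) = 1/((-2867/1029 - 31557) - 52) = 1/(-32475020/1029 - 52) = 1/(-32528528/1029) = -1029/32528528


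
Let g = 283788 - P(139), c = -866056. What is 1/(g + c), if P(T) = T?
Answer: -1/582407 ≈ -1.7170e-6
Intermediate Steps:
g = 283649 (g = 283788 - 1*139 = 283788 - 139 = 283649)
1/(g + c) = 1/(283649 - 866056) = 1/(-582407) = -1/582407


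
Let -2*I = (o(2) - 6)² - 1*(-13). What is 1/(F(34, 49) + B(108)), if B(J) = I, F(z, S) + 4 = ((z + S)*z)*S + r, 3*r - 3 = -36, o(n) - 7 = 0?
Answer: 1/138256 ≈ 7.2330e-6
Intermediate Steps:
o(n) = 7 (o(n) = 7 + 0 = 7)
r = -11 (r = 1 + (⅓)*(-36) = 1 - 12 = -11)
F(z, S) = -15 + S*z*(S + z) (F(z, S) = -4 + (((z + S)*z)*S - 11) = -4 + (((S + z)*z)*S - 11) = -4 + ((z*(S + z))*S - 11) = -4 + (S*z*(S + z) - 11) = -4 + (-11 + S*z*(S + z)) = -15 + S*z*(S + z))
I = -7 (I = -((7 - 6)² - 1*(-13))/2 = -(1² + 13)/2 = -(1 + 13)/2 = -½*14 = -7)
B(J) = -7
1/(F(34, 49) + B(108)) = 1/((-15 + 49*34² + 34*49²) - 7) = 1/((-15 + 49*1156 + 34*2401) - 7) = 1/((-15 + 56644 + 81634) - 7) = 1/(138263 - 7) = 1/138256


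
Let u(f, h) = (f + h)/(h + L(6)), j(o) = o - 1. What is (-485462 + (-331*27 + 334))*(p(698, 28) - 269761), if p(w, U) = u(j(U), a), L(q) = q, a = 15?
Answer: 133278480335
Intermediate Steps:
j(o) = -1 + o
u(f, h) = (f + h)/(6 + h) (u(f, h) = (f + h)/(h + 6) = (f + h)/(6 + h))
p(w, U) = 2/3 + U/21 (p(w, U) = ((-1 + U) + 15)/(6 + 15) = (14 + U)/21 = 2/3 + U/21)
(-485462 + (-331*27 + 334))*(p(698, 28) - 269761) = (-485462 + (-331*27 + 334))*((2/3 + (1/21)*28) - 269761) = (-485462 + (-8937 + 334))*((2/3 + 4/3) - 269761) = (-485462 - 8603)*(2 - 269761) = -494065*(-269759) = 133278480335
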